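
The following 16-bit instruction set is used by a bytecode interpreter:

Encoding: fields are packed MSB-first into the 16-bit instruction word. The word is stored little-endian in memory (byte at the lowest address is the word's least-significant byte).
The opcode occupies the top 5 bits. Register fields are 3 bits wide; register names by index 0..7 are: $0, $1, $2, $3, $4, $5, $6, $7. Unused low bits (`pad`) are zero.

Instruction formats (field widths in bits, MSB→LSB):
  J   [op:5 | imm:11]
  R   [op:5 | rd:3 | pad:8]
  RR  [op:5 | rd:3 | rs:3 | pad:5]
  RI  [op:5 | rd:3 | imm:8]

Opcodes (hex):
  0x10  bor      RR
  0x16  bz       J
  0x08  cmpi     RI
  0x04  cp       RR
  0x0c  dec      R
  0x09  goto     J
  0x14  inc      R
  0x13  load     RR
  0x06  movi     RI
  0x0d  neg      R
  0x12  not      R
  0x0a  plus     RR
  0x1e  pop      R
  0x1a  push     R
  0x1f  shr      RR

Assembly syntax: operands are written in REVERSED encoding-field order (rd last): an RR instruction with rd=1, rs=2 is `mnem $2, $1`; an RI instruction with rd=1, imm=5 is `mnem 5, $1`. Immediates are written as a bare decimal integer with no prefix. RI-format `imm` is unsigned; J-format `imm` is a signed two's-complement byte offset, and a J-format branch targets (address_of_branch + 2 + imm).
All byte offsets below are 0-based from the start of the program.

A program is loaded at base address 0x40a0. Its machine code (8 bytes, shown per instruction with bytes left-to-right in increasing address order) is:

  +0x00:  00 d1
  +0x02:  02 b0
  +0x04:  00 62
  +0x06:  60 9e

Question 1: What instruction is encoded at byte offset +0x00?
push $1

off 0x00: read 00 d1 as little → 0xd100
  op=0xd100>>11=0x1a ⇒ push (R)
  rd: (w>>8)&0x7=0x1 → $1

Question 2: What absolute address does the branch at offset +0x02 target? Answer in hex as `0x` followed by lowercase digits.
0x40a6

off 0x02: read 02 b0 as little → 0xb002
  top 5b → 0x16 → bz [J]
  [10:0] imm=2 = 2
  target = base 0x40a0 + off 0x02 + 2 + imm 2 = 0x40a6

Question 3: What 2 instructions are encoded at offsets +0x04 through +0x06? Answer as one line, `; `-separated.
dec $2; load $3, $6

off 0x04: read 00 62 as little → 0x6200
  opcode bits[15:11]=0xc: dec/R
  [10:8] rd=2 = $2
off 0x06: read 60 9e as little → 0x9e60
  opcode bits[15:11]=0x13: load/RR
  [10:8] rd=6 = $6
  [7:5] rs=3 = $3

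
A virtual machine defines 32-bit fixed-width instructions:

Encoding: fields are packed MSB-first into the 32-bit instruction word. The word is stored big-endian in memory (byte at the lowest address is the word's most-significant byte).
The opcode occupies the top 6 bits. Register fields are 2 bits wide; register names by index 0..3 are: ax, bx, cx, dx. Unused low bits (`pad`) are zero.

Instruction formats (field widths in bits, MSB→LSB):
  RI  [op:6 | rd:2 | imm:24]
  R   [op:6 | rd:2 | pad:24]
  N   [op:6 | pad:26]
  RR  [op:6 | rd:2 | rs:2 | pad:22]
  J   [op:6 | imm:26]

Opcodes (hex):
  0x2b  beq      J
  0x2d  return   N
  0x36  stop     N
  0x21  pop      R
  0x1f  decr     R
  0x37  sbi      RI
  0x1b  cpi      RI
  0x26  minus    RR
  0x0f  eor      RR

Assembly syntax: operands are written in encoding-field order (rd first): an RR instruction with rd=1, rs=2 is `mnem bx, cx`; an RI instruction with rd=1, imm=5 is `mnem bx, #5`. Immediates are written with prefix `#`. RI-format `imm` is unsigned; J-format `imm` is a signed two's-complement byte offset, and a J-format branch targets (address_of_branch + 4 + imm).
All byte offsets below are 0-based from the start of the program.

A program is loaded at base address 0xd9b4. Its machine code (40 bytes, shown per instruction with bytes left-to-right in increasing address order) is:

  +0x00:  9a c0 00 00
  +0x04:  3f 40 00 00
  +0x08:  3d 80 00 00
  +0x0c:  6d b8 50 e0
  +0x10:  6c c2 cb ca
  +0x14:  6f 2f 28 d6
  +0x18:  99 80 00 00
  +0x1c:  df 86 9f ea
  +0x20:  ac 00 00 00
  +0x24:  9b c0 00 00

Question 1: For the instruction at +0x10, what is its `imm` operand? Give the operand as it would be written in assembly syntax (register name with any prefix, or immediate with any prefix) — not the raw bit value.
#12766154

[10] 6c c2 cb ca → 0x6cc2cbca
  top 6b → 0x1b → cpi [RI]
  rd@[25:24]=0x0 ⇒ ax
  imm@[23:0]=0xc2cbca ⇒ #12766154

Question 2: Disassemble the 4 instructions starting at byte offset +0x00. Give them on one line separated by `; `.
[00] 9a c0 00 00 → 0x9ac00000
  op=0x9ac00000>>26=0x26 ⇒ minus (RR)
  rd: (w>>24)&0x3=0x2 → cx
  rs: (w>>22)&0x3=0x3 → dx
[04] 3f 40 00 00 → 0x3f400000
  op=0x3f400000>>26=0xf ⇒ eor (RR)
  rd: (w>>24)&0x3=0x3 → dx
  rs: (w>>22)&0x3=0x1 → bx
[08] 3d 80 00 00 → 0x3d800000
  op=0x3d800000>>26=0xf ⇒ eor (RR)
  rd: (w>>24)&0x3=0x1 → bx
  rs: (w>>22)&0x3=0x2 → cx
[0c] 6d b8 50 e0 → 0x6db850e0
  op=0x6db850e0>>26=0x1b ⇒ cpi (RI)
  rd: (w>>24)&0x3=0x1 → bx
  imm: (w>>0)&0xffffff=0xb850e0 → #12079328

minus cx, dx; eor dx, bx; eor bx, cx; cpi bx, #12079328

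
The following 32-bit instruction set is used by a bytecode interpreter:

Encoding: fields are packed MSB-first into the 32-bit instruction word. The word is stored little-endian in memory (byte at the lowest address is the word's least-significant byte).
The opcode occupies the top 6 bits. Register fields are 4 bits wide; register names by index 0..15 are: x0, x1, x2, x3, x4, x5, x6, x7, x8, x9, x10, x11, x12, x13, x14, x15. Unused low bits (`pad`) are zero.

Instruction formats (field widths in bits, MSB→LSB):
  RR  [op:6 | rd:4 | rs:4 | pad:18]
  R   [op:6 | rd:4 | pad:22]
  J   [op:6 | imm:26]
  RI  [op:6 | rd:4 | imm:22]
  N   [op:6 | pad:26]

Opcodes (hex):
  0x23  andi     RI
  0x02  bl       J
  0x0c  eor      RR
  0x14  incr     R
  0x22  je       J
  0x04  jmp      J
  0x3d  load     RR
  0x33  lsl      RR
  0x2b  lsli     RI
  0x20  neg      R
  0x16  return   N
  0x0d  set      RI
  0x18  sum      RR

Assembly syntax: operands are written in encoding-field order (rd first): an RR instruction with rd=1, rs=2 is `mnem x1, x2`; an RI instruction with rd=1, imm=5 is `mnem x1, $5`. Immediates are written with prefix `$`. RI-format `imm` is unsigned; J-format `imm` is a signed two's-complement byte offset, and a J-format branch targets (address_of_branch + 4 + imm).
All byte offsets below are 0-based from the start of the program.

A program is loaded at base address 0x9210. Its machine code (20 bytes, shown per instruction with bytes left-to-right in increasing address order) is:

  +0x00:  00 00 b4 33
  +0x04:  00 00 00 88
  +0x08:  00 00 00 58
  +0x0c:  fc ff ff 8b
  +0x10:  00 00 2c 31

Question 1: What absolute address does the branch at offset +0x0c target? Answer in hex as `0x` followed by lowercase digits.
0x921c

@+0c  little-endian(fc ff ff 8b) = 0x8bfffffc
  top 6b → 0x22 → je [J]
  imm@[25:0]=0x3fffffc (s26→-4) ⇒ $-4
  target = base 0x9210 + off 0x0c + 4 + imm -4 = 0x921c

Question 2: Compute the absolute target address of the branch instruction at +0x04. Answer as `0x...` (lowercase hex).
0x9218

@+04  little-endian(00 00 00 88) = 0x88000000
  opcode bits[31:26]=0x22: je/J
  imm: (w>>0)&0x3ffffff=0x0 → $0
  target = base 0x9210 + off 0x04 + 4 + imm 0 = 0x9218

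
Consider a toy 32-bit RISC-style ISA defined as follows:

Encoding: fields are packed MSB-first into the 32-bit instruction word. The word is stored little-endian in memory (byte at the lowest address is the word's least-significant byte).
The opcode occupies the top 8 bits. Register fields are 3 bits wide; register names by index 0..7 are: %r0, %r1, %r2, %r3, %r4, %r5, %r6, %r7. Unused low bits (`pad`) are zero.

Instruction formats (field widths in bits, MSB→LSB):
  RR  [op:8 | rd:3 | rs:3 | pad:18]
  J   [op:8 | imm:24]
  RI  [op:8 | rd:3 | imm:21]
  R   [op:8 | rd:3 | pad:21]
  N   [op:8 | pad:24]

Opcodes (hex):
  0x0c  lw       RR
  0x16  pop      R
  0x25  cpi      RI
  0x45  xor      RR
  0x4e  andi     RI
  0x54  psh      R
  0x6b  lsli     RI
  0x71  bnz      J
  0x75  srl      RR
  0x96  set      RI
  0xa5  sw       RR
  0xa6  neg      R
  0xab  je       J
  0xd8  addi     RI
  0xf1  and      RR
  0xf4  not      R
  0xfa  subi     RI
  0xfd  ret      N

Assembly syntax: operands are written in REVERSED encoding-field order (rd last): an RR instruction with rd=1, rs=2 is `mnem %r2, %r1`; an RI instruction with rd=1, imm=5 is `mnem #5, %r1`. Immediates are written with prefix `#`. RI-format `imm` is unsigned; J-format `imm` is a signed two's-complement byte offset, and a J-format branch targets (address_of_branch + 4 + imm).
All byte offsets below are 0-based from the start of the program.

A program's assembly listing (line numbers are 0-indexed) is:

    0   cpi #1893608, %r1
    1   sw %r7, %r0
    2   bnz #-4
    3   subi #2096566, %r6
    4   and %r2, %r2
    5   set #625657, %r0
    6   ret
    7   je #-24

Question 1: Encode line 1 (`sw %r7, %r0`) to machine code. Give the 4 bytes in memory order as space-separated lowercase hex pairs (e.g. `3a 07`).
L1: sw op=0xa5:8|rd=0:3|rs=7:3|pad=0:18 ⇒ 0xa51c0000 ⇒ little 00 00 1c a5

00 00 1c a5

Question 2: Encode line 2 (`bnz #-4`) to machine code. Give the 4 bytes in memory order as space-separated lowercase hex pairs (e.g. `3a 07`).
L2: bnz op=0x71:8|imm=-4:24 ⇒ 0x71fffffc ⇒ little fc ff ff 71

fc ff ff 71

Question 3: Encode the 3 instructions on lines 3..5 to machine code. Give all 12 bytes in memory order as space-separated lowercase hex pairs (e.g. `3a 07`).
3. subi fields op=0xfa:8|rd=6:3|imm=2096566:21 → word fadffdb6h → b6 fd df fa
4. and fields op=0xf1:8|rd=2:3|rs=2:3|pad=0:18 → word f1480000h → 00 00 48 f1
5. set fields op=0x96:8|rd=0:3|imm=625657:21 → word 96098bf9h → f9 8b 09 96

b6 fd df fa 00 00 48 f1 f9 8b 09 96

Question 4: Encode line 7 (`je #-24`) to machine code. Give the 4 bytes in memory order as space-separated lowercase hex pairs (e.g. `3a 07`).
L7: je op=0xab:8|imm=-24:24 ⇒ 0xabffffe8 ⇒ little e8 ff ff ab

e8 ff ff ab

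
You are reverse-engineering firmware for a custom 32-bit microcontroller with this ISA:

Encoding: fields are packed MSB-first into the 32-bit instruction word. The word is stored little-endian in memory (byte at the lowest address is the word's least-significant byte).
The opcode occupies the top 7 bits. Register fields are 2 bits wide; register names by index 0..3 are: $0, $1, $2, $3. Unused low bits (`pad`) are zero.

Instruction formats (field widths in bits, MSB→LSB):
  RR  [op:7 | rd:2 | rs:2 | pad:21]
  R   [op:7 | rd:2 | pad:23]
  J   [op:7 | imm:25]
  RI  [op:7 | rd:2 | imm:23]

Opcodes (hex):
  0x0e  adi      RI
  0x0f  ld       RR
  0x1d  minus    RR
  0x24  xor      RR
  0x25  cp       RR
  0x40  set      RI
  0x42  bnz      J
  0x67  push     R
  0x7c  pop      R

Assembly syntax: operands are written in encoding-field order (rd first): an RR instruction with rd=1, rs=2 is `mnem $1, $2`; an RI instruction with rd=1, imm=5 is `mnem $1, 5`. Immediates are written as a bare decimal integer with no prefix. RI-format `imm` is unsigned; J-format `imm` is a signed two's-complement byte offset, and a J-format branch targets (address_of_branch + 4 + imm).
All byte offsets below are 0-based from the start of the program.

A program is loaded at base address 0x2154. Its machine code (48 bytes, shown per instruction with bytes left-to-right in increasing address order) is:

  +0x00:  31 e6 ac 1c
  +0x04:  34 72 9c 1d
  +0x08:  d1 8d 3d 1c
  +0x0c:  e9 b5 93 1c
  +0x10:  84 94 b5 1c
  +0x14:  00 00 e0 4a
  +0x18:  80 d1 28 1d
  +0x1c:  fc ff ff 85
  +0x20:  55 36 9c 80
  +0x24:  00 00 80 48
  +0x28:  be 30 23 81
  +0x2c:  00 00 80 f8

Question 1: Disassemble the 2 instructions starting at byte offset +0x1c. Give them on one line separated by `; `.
@+1c  little-endian(fc ff ff 85) = 0x85fffffc
  top 7b → 0x42 → bnz [J]
  imm@[24:0]=0x1fffffc (s25→-4) ⇒ -4
@+20  little-endian(55 36 9c 80) = 0x809c3655
  top 7b → 0x40 → set [RI]
  rd@[24:23]=0x1 ⇒ $1
  imm@[22:0]=0x1c3655 ⇒ 1848917

bnz -4; set $1, 1848917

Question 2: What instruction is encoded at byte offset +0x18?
adi $2, 2675072

off 0x18: read 80 d1 28 1d as little → 0x1d28d180
  op=0x1d28d180>>25=0xe ⇒ adi (RI)
  rd: (w>>23)&0x3=0x2 → $2
  imm: (w>>0)&0x7fffff=0x28d180 → 2675072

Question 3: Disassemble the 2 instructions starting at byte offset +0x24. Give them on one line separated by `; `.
@+24  little-endian(00 00 80 48) = 0x48800000
  opcode bits[31:25]=0x24: xor/RR
  rd@[24:23]=0x1 ⇒ $1
  rs@[22:21]=0x0 ⇒ $0
@+28  little-endian(be 30 23 81) = 0x812330be
  opcode bits[31:25]=0x40: set/RI
  rd@[24:23]=0x2 ⇒ $2
  imm@[22:0]=0x2330be ⇒ 2306238

xor $1, $0; set $2, 2306238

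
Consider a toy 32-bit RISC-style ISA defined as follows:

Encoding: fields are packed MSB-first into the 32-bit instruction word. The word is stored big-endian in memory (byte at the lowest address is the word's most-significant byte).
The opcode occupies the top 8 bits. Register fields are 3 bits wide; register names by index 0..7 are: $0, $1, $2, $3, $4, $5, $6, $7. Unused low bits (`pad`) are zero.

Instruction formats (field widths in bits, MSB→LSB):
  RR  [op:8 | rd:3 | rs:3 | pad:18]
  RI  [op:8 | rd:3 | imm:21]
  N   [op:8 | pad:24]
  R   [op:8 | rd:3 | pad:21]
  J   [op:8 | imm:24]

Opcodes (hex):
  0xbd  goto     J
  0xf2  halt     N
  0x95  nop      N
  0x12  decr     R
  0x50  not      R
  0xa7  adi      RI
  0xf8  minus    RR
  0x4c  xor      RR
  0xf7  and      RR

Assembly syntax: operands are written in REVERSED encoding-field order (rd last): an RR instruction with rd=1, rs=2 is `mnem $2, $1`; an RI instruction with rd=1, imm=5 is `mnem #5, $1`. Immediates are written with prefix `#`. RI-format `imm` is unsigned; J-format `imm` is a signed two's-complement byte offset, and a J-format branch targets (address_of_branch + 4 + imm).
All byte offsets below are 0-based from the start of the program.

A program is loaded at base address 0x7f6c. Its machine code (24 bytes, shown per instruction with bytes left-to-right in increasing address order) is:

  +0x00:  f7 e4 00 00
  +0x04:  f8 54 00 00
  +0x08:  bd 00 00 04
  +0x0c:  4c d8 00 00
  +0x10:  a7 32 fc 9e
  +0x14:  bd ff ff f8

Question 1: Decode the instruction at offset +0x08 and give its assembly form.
[08] bd 00 00 04 → 0xbd000004
  op=0xbd000004>>24=0xbd ⇒ goto (J)
  imm@[23:0]=0x4 ⇒ #4

goto #4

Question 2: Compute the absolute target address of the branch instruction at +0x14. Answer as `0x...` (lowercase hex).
+0x14: bd ff ff f8 ⇒ word 0xbdfffff8 (big)
  opcode bits[31:24]=0xbd: goto/J
  imm: (w>>0)&0xffffff=0xfffff8 (s24→-8) → #-8
  target = base 0x7f6c + off 0x14 + 4 + imm -8 = 0x7f7c

0x7f7c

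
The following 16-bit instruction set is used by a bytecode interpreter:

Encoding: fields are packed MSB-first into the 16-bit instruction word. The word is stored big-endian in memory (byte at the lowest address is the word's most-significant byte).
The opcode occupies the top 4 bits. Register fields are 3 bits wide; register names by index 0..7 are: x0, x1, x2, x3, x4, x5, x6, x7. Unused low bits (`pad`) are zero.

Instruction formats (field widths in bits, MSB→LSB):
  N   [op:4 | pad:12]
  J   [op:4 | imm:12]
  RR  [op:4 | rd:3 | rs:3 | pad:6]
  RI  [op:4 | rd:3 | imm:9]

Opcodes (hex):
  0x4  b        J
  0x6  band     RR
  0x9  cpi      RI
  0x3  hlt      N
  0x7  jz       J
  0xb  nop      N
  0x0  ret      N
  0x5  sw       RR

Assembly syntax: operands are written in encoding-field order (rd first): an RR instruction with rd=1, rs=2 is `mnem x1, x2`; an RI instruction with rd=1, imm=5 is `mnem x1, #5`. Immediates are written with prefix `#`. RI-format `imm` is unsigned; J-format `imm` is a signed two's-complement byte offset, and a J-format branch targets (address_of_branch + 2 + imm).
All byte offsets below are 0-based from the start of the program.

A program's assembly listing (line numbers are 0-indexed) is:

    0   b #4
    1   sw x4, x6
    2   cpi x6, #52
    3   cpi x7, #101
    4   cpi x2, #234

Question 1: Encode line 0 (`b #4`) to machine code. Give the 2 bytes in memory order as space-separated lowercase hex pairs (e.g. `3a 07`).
L0: b op=0x4:4|imm=4:12 ⇒ 0x4004 ⇒ big 40 04

40 04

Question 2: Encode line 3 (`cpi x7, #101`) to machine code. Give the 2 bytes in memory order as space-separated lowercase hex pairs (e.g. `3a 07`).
9e 65

3. cpi fields op=0x9:4|rd=7:3|imm=101:9 → word 9e65h → 9e 65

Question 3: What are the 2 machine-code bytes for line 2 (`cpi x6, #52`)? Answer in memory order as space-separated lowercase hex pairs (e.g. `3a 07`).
2. cpi fields op=0x9:4|rd=6:3|imm=52:9 → word 9c34h → 9c 34

9c 34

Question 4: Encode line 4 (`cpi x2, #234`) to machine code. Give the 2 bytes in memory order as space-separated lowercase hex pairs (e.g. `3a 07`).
94 ea

4. cpi fields op=0x9:4|rd=2:3|imm=234:9 → word 94eah → 94 ea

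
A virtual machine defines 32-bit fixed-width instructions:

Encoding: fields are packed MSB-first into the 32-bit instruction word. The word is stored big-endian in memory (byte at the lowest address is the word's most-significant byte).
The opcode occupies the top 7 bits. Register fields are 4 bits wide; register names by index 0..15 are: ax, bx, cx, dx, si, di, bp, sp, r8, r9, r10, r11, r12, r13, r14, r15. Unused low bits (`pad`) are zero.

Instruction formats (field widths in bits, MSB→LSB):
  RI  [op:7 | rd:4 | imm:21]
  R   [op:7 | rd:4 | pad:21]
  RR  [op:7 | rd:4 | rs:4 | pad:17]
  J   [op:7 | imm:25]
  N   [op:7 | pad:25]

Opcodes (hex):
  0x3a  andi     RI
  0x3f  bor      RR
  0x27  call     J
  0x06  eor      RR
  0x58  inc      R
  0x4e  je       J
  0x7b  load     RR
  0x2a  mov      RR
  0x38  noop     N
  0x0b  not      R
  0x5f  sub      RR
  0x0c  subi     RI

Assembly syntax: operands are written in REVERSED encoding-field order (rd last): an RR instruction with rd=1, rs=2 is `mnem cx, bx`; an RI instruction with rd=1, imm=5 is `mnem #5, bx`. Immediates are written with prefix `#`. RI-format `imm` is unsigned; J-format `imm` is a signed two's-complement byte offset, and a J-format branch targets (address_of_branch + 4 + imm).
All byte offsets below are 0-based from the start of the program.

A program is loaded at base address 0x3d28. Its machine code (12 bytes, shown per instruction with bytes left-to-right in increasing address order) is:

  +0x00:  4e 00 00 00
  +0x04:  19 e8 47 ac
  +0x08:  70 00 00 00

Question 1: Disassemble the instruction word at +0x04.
subi #542636, r15

@+04  big-endian(19 e8 47 ac) = 0x19e847ac
  op=0x19e847ac>>25=0xc ⇒ subi (RI)
  rd@[24:21]=0xf ⇒ r15
  imm@[20:0]=0x847ac ⇒ #542636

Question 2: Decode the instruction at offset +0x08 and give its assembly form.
@+08  big-endian(70 00 00 00) = 0x70000000
  top 7b → 0x38 → noop [N]

noop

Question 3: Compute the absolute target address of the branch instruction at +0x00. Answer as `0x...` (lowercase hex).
0x3d2c

[00] 4e 00 00 00 → 0x4e000000
  opcode bits[31:25]=0x27: call/J
  imm: (w>>0)&0x1ffffff=0x0 → #0
  target = base 0x3d28 + off 0x00 + 4 + imm 0 = 0x3d2c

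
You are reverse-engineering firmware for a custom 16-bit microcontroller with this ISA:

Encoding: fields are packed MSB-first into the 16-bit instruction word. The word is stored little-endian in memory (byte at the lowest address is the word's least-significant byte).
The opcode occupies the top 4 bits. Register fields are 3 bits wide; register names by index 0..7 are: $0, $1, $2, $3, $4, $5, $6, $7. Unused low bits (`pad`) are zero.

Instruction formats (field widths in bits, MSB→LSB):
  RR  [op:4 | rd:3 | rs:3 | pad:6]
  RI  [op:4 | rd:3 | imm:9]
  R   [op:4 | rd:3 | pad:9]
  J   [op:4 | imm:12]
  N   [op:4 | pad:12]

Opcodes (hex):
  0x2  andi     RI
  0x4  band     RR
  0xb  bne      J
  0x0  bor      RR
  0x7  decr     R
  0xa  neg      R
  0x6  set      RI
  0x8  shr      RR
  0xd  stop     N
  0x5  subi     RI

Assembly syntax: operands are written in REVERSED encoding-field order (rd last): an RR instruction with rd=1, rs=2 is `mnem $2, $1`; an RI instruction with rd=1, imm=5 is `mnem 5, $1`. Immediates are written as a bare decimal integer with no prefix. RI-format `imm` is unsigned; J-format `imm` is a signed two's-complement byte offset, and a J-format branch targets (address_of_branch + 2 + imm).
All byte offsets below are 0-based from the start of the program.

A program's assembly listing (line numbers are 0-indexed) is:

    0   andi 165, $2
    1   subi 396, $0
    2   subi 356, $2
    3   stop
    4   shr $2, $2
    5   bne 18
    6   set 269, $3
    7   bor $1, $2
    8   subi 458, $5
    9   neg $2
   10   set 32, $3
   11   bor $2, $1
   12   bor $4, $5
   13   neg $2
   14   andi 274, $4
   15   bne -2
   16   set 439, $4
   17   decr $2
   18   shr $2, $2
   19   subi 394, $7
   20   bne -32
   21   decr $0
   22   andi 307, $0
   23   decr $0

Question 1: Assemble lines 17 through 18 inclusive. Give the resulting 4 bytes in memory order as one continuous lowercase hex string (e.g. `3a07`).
line 17 (decr): pack op=0x7:4|rd=2:3|pad=0:9 = 0x7400; little→ 00 74
line 18 (shr): pack op=0x8:4|rd=2:3|rs=2:3|pad=0:6 = 0x8480; little→ 80 84

00748084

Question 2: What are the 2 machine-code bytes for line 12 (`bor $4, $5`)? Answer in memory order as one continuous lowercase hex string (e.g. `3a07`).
000b

12. bor fields op=0x0:4|rd=5:3|rs=4:3|pad=0:6 → word 0b00h → 00 0b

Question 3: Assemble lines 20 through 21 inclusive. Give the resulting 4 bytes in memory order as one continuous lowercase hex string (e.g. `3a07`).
20. bne fields op=0xb:4|imm=-32:12 → word bfe0h → e0 bf
21. decr fields op=0x7:4|rd=0:3|pad=0:9 → word 7000h → 00 70

e0bf0070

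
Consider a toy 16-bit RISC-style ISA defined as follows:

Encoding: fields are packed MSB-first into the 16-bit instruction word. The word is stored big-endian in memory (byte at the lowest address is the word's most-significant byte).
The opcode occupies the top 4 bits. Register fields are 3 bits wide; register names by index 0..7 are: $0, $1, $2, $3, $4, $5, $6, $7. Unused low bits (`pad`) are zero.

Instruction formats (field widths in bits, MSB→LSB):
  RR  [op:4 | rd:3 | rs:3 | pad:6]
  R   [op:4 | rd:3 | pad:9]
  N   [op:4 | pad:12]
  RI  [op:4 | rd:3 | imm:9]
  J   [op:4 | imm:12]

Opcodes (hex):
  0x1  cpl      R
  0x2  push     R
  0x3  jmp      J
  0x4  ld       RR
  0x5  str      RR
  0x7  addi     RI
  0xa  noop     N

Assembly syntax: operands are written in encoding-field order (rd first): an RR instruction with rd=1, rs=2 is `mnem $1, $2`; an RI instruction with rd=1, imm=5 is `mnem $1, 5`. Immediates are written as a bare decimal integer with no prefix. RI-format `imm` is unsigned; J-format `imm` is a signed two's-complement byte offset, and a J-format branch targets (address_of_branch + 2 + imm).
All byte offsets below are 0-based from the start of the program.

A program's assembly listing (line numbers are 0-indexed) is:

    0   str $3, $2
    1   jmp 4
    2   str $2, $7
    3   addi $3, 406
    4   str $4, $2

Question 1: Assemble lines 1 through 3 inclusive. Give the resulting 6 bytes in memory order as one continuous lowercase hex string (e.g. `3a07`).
1. jmp fields op=0x3:4|imm=4:12 → word 3004h → 30 04
2. str fields op=0x5:4|rd=2:3|rs=7:3|pad=0:6 → word 55c0h → 55 c0
3. addi fields op=0x7:4|rd=3:3|imm=406:9 → word 7796h → 77 96

300455c07796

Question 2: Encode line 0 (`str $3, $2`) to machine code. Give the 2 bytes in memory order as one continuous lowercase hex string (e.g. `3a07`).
L0: str op=0x5:4|rd=3:3|rs=2:3|pad=0:6 ⇒ 0x5680 ⇒ big 56 80

5680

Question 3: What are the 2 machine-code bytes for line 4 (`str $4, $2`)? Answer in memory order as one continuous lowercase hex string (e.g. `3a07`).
4. str fields op=0x5:4|rd=4:3|rs=2:3|pad=0:6 → word 5880h → 58 80

5880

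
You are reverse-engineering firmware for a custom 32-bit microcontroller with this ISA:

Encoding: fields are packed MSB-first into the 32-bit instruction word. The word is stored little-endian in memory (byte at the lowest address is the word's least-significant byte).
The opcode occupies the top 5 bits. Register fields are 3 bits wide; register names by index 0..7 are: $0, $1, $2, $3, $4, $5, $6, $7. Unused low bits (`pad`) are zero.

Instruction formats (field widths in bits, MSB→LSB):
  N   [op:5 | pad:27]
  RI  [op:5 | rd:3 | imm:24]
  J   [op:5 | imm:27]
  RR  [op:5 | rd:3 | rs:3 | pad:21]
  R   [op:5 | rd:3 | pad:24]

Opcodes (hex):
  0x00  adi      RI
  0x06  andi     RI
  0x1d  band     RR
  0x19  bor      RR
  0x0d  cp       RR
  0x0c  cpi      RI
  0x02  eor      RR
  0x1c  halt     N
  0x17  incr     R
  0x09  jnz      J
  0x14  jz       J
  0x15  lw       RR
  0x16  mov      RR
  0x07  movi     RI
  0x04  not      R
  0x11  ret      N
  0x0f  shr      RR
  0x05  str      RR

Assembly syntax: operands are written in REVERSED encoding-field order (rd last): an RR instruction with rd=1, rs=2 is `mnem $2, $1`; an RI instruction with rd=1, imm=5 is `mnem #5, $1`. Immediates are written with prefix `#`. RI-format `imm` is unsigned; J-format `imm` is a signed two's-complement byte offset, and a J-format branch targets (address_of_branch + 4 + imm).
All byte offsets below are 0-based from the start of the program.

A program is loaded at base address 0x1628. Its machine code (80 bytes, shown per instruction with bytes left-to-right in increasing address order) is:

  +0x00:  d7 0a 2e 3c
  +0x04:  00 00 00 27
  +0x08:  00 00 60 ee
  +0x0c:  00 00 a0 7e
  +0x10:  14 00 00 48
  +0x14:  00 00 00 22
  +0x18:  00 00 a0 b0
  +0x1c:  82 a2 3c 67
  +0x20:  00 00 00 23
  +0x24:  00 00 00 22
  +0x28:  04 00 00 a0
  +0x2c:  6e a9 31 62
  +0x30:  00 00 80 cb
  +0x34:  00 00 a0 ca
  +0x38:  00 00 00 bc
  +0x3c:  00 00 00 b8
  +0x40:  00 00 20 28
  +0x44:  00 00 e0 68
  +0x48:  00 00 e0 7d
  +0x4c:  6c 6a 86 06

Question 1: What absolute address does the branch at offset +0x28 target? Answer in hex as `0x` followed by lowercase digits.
0x1658

[28] 04 00 00 a0 → 0xa0000004
  opcode bits[31:27]=0x14: jz/J
  [26:0] imm=4 = #4
  target = base 0x1628 + off 0x28 + 4 + imm 4 = 0x1658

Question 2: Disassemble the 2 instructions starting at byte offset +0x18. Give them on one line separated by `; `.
[18] 00 00 a0 b0 → 0xb0a00000
  op=0xb0a00000>>27=0x16 ⇒ mov (RR)
  rd@[26:24]=0x0 ⇒ $0
  rs@[23:21]=0x5 ⇒ $5
[1c] 82 a2 3c 67 → 0x673ca282
  op=0x673ca282>>27=0xc ⇒ cpi (RI)
  rd@[26:24]=0x7 ⇒ $7
  imm@[23:0]=0x3ca282 ⇒ #3973762

mov $5, $0; cpi #3973762, $7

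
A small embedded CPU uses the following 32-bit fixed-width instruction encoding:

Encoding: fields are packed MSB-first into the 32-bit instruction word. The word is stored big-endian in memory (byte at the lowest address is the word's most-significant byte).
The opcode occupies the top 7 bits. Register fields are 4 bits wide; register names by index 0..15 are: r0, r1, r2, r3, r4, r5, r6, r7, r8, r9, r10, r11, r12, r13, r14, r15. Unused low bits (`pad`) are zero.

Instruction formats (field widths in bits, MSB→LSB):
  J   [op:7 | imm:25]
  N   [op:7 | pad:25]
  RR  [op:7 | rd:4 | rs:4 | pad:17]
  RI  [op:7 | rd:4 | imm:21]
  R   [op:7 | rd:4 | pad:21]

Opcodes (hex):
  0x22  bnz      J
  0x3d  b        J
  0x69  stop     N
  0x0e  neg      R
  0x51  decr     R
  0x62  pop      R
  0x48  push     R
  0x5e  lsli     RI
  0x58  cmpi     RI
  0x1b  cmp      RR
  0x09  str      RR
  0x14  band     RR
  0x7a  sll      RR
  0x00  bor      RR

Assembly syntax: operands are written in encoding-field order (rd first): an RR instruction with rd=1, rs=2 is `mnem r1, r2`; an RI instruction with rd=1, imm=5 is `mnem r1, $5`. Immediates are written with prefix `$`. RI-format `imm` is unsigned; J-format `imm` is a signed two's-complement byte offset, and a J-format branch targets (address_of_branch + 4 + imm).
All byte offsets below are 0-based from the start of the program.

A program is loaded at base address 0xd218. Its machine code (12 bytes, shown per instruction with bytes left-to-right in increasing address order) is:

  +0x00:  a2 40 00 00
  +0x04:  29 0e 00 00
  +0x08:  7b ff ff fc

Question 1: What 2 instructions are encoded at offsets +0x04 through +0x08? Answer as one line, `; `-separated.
off 0x04: read 29 0e 00 00 as big → 0x290e0000
  opcode bits[31:25]=0x14: band/RR
  rd: (w>>21)&0xf=0x8 → r8
  rs: (w>>17)&0xf=0x7 → r7
off 0x08: read 7b ff ff fc as big → 0x7bfffffc
  opcode bits[31:25]=0x3d: b/J
  imm: (w>>0)&0x1ffffff=0x1fffffc (s25→-4) → $-4

band r8, r7; b $-4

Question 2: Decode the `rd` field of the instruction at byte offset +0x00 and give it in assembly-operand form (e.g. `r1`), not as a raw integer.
off 0x00: read a2 40 00 00 as big → 0xa2400000
  opcode bits[31:25]=0x51: decr/R
  [24:21] rd=2 = r2

r2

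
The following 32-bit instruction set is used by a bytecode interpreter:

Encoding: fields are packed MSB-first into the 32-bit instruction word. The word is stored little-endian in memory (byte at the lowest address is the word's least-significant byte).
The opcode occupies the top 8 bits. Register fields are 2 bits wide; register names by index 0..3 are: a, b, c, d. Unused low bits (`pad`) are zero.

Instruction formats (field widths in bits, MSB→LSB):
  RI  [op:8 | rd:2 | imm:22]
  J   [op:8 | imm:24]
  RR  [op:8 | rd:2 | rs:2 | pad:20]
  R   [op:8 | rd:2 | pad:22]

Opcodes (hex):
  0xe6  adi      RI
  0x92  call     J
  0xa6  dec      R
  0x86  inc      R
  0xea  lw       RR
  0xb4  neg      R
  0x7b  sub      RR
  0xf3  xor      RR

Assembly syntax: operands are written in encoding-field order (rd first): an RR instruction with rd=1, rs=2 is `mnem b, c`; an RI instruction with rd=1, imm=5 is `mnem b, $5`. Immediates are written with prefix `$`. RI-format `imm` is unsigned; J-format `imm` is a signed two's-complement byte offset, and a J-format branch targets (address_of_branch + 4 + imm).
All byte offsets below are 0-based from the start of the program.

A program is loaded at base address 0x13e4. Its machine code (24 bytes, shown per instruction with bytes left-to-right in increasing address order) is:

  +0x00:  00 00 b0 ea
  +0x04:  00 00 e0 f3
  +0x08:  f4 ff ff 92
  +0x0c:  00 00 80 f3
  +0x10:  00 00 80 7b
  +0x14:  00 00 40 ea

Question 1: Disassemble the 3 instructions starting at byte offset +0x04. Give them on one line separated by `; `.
off 0x04: read 00 00 e0 f3 as little → 0xf3e00000
  opcode bits[31:24]=0xf3: xor/RR
  rd: (w>>22)&0x3=0x3 → d
  rs: (w>>20)&0x3=0x2 → c
off 0x08: read f4 ff ff 92 as little → 0x92fffff4
  opcode bits[31:24]=0x92: call/J
  imm: (w>>0)&0xffffff=0xfffff4 (s24→-12) → $-12
off 0x0c: read 00 00 80 f3 as little → 0xf3800000
  opcode bits[31:24]=0xf3: xor/RR
  rd: (w>>22)&0x3=0x2 → c
  rs: (w>>20)&0x3=0x0 → a

xor d, c; call $-12; xor c, a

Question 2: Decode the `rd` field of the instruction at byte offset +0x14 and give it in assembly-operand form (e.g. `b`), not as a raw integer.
@+14  little-endian(00 00 40 ea) = 0xea400000
  op=0xea400000>>24=0xea ⇒ lw (RR)
  [23:22] rd=1 = b
  [21:20] rs=0 = a

b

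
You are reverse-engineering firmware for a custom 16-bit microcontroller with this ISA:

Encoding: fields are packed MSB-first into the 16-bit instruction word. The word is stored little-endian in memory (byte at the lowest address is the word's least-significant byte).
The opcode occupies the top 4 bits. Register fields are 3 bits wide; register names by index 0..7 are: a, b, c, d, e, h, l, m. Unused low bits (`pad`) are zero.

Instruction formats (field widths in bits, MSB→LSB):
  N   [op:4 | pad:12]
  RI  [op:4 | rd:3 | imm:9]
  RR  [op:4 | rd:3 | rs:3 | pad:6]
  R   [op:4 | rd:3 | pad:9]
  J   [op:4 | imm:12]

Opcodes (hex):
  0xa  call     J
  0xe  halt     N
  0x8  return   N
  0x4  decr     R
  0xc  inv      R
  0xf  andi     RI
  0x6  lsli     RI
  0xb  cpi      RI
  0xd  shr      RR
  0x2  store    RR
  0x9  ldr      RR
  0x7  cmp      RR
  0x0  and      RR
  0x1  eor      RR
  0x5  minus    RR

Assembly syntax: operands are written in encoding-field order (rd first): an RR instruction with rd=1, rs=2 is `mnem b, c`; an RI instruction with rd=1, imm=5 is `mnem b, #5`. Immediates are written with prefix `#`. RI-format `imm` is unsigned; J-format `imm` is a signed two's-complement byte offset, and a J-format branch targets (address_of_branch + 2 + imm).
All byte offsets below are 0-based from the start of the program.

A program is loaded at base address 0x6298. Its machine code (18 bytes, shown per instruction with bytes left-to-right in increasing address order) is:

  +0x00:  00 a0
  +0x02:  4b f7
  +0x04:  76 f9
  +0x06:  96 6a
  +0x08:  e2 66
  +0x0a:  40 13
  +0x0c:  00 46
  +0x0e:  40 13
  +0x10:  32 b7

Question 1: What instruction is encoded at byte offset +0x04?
andi e, #374

@+04  little-endian(76 f9) = 0xf976
  top 4b → 0xf → andi [RI]
  rd@[11:9]=0x4 ⇒ e
  imm@[8:0]=0x176 ⇒ #374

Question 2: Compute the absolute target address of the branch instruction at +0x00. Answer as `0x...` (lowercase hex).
0x629a

+0x00: 00 a0 ⇒ word 0xa000 (little)
  op=0xa000>>12=0xa ⇒ call (J)
  imm@[11:0]=0x0 ⇒ #0
  target = base 0x6298 + off 0x00 + 2 + imm 0 = 0x629a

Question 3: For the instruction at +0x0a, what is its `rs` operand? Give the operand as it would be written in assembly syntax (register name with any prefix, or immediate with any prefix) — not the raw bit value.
off 0x0a: read 40 13 as little → 0x1340
  opcode bits[15:12]=0x1: eor/RR
  rd: (w>>9)&0x7=0x1 → b
  rs: (w>>6)&0x7=0x5 → h

h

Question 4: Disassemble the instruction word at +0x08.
lsli d, #226

+0x08: e2 66 ⇒ word 0x66e2 (little)
  opcode bits[15:12]=0x6: lsli/RI
  rd: (w>>9)&0x7=0x3 → d
  imm: (w>>0)&0x1ff=0xe2 → #226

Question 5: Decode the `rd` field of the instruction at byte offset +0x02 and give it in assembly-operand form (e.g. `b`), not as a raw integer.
+0x02: 4b f7 ⇒ word 0xf74b (little)
  op=0xf74b>>12=0xf ⇒ andi (RI)
  rd: (w>>9)&0x7=0x3 → d
  imm: (w>>0)&0x1ff=0x14b → #331

d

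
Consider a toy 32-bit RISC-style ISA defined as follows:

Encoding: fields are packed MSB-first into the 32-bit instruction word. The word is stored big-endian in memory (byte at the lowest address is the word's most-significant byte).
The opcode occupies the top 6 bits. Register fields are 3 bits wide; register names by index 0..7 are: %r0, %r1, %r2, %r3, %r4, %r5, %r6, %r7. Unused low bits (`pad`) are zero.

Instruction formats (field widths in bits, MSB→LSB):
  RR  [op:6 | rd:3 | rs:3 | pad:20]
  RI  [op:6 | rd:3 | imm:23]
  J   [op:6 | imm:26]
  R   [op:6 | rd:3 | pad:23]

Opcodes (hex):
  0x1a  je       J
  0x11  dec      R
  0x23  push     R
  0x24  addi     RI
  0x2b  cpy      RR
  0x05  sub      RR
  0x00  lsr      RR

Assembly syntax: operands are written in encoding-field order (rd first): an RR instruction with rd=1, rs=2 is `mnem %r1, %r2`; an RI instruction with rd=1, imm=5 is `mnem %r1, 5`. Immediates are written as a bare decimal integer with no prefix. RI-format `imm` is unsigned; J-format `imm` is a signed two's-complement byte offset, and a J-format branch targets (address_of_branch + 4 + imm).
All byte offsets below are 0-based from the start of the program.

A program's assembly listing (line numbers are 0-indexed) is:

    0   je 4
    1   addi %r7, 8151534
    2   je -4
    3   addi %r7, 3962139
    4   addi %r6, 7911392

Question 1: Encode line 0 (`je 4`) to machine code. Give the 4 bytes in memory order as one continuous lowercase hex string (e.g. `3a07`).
line 0 (je): pack op=0x1a:6|imm=4:26 = 0x68000004; big→ 68 00 00 04

68000004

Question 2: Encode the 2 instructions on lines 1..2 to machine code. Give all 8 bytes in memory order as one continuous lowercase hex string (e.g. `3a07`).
L1: addi op=0x24:6|rd=7:3|imm=8151534:23 ⇒ 0x93fc61ee ⇒ big 93 fc 61 ee
L2: je op=0x1a:6|imm=-4:26 ⇒ 0x6bfffffc ⇒ big 6b ff ff fc

93fc61ee6bfffffc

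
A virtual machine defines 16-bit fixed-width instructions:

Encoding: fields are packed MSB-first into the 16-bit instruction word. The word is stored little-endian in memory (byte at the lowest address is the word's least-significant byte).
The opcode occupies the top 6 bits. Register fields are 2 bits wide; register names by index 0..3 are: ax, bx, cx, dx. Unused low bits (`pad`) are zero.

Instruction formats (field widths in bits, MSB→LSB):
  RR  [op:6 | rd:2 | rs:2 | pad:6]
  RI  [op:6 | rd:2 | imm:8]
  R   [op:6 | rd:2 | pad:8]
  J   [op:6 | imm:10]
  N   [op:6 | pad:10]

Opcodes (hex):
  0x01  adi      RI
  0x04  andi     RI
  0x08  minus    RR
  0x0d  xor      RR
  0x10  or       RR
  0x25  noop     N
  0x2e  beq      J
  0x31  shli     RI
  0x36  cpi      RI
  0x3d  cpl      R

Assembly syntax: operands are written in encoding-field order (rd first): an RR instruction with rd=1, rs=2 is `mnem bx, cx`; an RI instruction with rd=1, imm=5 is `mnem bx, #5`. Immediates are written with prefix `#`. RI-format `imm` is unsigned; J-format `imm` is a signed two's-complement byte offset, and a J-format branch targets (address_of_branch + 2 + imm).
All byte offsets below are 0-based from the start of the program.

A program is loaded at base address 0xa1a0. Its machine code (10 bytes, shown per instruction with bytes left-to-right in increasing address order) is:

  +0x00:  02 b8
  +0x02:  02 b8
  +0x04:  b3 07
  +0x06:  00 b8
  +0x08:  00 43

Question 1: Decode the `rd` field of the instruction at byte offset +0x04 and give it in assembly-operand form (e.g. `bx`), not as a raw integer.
+0x04: b3 07 ⇒ word 0x07b3 (little)
  op=0x07b3>>10=0x1 ⇒ adi (RI)
  rd: (w>>8)&0x3=0x3 → dx
  imm: (w>>0)&0xff=0xb3 → #179

dx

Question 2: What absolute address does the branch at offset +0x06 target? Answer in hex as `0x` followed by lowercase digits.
@+06  little-endian(00 b8) = 0xb800
  opcode bits[15:10]=0x2e: beq/J
  imm: (w>>0)&0x3ff=0x0 → #0
  target = base 0xa1a0 + off 0x06 + 2 + imm 0 = 0xa1a8

0xa1a8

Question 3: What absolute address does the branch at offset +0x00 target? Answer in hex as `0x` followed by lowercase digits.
[00] 02 b8 → 0xb802
  opcode bits[15:10]=0x2e: beq/J
  [9:0] imm=2 = #2
  target = base 0xa1a0 + off 0x00 + 2 + imm 2 = 0xa1a4

0xa1a4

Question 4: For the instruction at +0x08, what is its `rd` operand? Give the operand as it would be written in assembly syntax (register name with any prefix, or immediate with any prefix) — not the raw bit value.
dx

@+08  little-endian(00 43) = 0x4300
  top 6b → 0x10 → or [RR]
  [9:8] rd=3 = dx
  [7:6] rs=0 = ax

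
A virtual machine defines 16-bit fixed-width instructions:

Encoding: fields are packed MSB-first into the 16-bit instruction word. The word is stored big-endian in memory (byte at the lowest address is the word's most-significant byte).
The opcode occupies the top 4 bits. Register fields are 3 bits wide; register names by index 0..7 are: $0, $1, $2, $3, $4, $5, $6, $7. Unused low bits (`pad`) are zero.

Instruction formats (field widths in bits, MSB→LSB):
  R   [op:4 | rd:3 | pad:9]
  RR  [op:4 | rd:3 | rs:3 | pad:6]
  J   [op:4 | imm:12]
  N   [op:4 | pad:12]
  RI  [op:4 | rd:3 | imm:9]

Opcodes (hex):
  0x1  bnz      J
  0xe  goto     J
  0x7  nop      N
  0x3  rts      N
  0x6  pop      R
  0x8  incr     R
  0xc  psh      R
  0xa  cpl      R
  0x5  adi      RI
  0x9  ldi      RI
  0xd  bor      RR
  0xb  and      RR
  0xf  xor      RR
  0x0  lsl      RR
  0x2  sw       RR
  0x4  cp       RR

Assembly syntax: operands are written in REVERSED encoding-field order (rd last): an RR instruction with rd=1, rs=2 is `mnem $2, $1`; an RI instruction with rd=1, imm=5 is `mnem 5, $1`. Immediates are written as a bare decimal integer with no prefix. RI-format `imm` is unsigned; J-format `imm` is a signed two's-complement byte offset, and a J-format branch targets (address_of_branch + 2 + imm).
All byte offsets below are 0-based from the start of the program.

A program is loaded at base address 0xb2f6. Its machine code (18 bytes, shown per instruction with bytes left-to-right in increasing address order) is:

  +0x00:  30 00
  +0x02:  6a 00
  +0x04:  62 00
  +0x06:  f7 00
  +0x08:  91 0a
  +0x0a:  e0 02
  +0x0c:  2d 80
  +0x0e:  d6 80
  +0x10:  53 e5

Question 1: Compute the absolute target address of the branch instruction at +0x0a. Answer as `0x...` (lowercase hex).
[0a] e0 02 → 0xe002
  opcode bits[15:12]=0xe: goto/J
  [11:0] imm=2 = 2
  target = base 0xb2f6 + off 0x0a + 2 + imm 2 = 0xb304

0xb304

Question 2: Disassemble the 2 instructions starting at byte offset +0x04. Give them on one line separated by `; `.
+0x04: 62 00 ⇒ word 0x6200 (big)
  op=0x6200>>12=0x6 ⇒ pop (R)
  rd@[11:9]=0x1 ⇒ $1
+0x06: f7 00 ⇒ word 0xf700 (big)
  op=0xf700>>12=0xf ⇒ xor (RR)
  rd@[11:9]=0x3 ⇒ $3
  rs@[8:6]=0x4 ⇒ $4

pop $1; xor $4, $3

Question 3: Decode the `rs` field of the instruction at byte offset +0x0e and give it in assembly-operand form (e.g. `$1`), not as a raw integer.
@+0e  big-endian(d6 80) = 0xd680
  opcode bits[15:12]=0xd: bor/RR
  rd@[11:9]=0x3 ⇒ $3
  rs@[8:6]=0x2 ⇒ $2

$2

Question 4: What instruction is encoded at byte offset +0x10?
adi 485, $1

[10] 53 e5 → 0x53e5
  top 4b → 0x5 → adi [RI]
  rd: (w>>9)&0x7=0x1 → $1
  imm: (w>>0)&0x1ff=0x1e5 → 485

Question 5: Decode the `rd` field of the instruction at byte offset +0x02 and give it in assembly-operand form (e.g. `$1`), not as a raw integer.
$5

off 0x02: read 6a 00 as big → 0x6a00
  top 4b → 0x6 → pop [R]
  [11:9] rd=5 = $5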